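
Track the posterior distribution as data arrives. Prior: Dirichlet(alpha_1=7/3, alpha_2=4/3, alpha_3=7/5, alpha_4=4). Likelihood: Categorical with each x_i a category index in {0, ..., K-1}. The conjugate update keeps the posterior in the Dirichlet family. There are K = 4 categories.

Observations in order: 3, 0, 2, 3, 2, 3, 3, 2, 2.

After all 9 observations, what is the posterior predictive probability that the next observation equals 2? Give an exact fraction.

obs 1: x=3 → posterior Dirichlet(7/3, 4/3, 7/5, 5)
obs 2: x=0 → posterior Dirichlet(10/3, 4/3, 7/5, 5)
obs 3: x=2 → posterior Dirichlet(10/3, 4/3, 12/5, 5)
obs 4: x=3 → posterior Dirichlet(10/3, 4/3, 12/5, 6)
obs 5: x=2 → posterior Dirichlet(10/3, 4/3, 17/5, 6)
obs 6: x=3 → posterior Dirichlet(10/3, 4/3, 17/5, 7)
obs 7: x=3 → posterior Dirichlet(10/3, 4/3, 17/5, 8)
obs 8: x=2 → posterior Dirichlet(10/3, 4/3, 22/5, 8)
obs 9: x=2 → posterior Dirichlet(10/3, 4/3, 27/5, 8)

81/271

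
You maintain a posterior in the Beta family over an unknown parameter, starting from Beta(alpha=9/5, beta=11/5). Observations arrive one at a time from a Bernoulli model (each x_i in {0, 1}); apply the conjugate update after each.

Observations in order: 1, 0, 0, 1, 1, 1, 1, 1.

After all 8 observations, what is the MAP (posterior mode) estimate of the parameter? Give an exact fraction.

obs 1: x=1 → posterior Beta(14/5, 11/5)
obs 2: x=0 → posterior Beta(14/5, 16/5)
obs 3: x=0 → posterior Beta(14/5, 21/5)
obs 4: x=1 → posterior Beta(19/5, 21/5)
obs 5: x=1 → posterior Beta(24/5, 21/5)
obs 6: x=1 → posterior Beta(29/5, 21/5)
obs 7: x=1 → posterior Beta(34/5, 21/5)
obs 8: x=1 → posterior Beta(39/5, 21/5)

17/25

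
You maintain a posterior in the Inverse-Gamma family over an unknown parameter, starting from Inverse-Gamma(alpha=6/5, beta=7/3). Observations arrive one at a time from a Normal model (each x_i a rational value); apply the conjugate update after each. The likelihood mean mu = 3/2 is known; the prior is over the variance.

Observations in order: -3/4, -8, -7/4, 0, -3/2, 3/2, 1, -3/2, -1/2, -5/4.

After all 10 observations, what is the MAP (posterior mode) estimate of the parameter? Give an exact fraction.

obs 1: x=-3/4 → posterior Inverse-Gamma(17/10, 467/96)
obs 2: x=-8 → posterior Inverse-Gamma(11/5, 4799/96)
obs 3: x=-7/4 → posterior Inverse-Gamma(27/10, 2653/48)
obs 4: x=0 → posterior Inverse-Gamma(16/5, 2707/48)
obs 5: x=-3/2 → posterior Inverse-Gamma(37/10, 2923/48)
obs 6: x=3/2 → posterior Inverse-Gamma(21/5, 2923/48)
obs 7: x=1 → posterior Inverse-Gamma(47/10, 2929/48)
obs 8: x=-3/2 → posterior Inverse-Gamma(26/5, 3145/48)
obs 9: x=-1/2 → posterior Inverse-Gamma(57/10, 3241/48)
obs 10: x=-5/4 → posterior Inverse-Gamma(31/5, 6845/96)

34225/3456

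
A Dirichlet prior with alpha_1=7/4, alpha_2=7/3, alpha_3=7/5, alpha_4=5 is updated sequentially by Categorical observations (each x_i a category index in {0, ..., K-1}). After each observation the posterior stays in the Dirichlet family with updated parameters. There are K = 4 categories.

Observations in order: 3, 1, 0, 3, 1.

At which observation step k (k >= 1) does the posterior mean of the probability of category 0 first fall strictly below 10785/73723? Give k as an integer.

k = 2

obs 1: x=3 → posterior Dirichlet(7/4, 7/3, 7/5, 6)
obs 2: x=1 → posterior Dirichlet(7/4, 10/3, 7/5, 6)
obs 3: x=0 → posterior Dirichlet(11/4, 10/3, 7/5, 6)
obs 4: x=3 → posterior Dirichlet(11/4, 10/3, 7/5, 7)
obs 5: x=1 → posterior Dirichlet(11/4, 13/3, 7/5, 7)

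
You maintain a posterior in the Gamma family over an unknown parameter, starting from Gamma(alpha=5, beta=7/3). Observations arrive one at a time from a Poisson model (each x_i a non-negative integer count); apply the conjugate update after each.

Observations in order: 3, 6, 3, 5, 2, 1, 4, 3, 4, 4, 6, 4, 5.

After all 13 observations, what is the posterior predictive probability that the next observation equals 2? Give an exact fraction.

56020364820827435667017381532109463171981497682016981286330122532207172352311171571731901972480/313385228202230212688247993624100239613099911329583941471520732282258307626095343246947209430407

obs 1: x=3 → posterior Gamma(8, 10/3)
obs 2: x=6 → posterior Gamma(14, 13/3)
obs 3: x=3 → posterior Gamma(17, 16/3)
obs 4: x=5 → posterior Gamma(22, 19/3)
obs 5: x=2 → posterior Gamma(24, 22/3)
obs 6: x=1 → posterior Gamma(25, 25/3)
obs 7: x=4 → posterior Gamma(29, 28/3)
obs 8: x=3 → posterior Gamma(32, 31/3)
obs 9: x=4 → posterior Gamma(36, 34/3)
obs 10: x=4 → posterior Gamma(40, 37/3)
obs 11: x=6 → posterior Gamma(46, 40/3)
obs 12: x=4 → posterior Gamma(50, 43/3)
obs 13: x=5 → posterior Gamma(55, 46/3)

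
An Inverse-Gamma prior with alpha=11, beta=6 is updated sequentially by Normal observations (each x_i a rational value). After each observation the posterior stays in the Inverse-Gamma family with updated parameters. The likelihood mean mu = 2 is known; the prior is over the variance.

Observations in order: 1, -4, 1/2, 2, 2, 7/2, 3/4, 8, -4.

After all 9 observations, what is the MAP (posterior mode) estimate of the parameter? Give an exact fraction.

2033/528

obs 1: x=1 → posterior Inverse-Gamma(23/2, 13/2)
obs 2: x=-4 → posterior Inverse-Gamma(12, 49/2)
obs 3: x=1/2 → posterior Inverse-Gamma(25/2, 205/8)
obs 4: x=2 → posterior Inverse-Gamma(13, 205/8)
obs 5: x=2 → posterior Inverse-Gamma(27/2, 205/8)
obs 6: x=7/2 → posterior Inverse-Gamma(14, 107/4)
obs 7: x=3/4 → posterior Inverse-Gamma(29/2, 881/32)
obs 8: x=8 → posterior Inverse-Gamma(15, 1457/32)
obs 9: x=-4 → posterior Inverse-Gamma(31/2, 2033/32)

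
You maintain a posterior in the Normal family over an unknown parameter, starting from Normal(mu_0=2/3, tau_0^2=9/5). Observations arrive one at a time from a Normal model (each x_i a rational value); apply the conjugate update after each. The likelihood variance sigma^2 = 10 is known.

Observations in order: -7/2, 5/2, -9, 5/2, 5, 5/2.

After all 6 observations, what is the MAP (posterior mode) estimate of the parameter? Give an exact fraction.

25/78

obs 1: x=-7/2 → posterior Normal(11/354, 90/59)
obs 2: x=5/2 → posterior Normal(73/204, 45/34)
obs 3: x=-9 → posterior Normal(-170/231, 90/77)
obs 4: x=5/2 → posterior Normal(-205/516, 45/43)
obs 5: x=5 → posterior Normal(13/114, 18/19)
obs 6: x=5/2 → posterior Normal(25/78, 45/52)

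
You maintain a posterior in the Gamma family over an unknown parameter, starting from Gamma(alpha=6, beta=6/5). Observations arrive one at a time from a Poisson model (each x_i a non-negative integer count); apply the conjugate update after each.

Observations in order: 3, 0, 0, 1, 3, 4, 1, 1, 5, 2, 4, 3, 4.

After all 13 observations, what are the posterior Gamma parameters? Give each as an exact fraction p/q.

obs 1: x=3 → posterior Gamma(9, 11/5)
obs 2: x=0 → posterior Gamma(9, 16/5)
obs 3: x=0 → posterior Gamma(9, 21/5)
obs 4: x=1 → posterior Gamma(10, 26/5)
obs 5: x=3 → posterior Gamma(13, 31/5)
obs 6: x=4 → posterior Gamma(17, 36/5)
obs 7: x=1 → posterior Gamma(18, 41/5)
obs 8: x=1 → posterior Gamma(19, 46/5)
obs 9: x=5 → posterior Gamma(24, 51/5)
obs 10: x=2 → posterior Gamma(26, 56/5)
obs 11: x=4 → posterior Gamma(30, 61/5)
obs 12: x=3 → posterior Gamma(33, 66/5)
obs 13: x=4 → posterior Gamma(37, 71/5)

alpha=37, beta=71/5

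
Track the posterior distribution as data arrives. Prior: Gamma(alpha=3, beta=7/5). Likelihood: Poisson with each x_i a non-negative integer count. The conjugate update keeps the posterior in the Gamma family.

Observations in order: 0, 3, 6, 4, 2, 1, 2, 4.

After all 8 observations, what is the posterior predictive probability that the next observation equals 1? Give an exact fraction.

obs 1: x=0 → posterior Gamma(3, 12/5)
obs 2: x=3 → posterior Gamma(6, 17/5)
obs 3: x=6 → posterior Gamma(12, 22/5)
obs 4: x=4 → posterior Gamma(16, 27/5)
obs 5: x=2 → posterior Gamma(18, 32/5)
obs 6: x=1 → posterior Gamma(19, 37/5)
obs 7: x=2 → posterior Gamma(21, 42/5)
obs 8: x=4 → posterior Gamma(25, 47/5)

79315206888960361244354058602069879592725875/413130191675859211796859746472546052775870464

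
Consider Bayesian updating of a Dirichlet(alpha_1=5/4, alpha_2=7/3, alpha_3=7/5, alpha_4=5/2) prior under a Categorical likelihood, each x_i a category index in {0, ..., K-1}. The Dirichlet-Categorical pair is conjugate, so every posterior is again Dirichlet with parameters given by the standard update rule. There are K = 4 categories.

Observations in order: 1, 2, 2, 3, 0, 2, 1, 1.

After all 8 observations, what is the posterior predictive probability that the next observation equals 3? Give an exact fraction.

obs 1: x=1 → posterior Dirichlet(5/4, 10/3, 7/5, 5/2)
obs 2: x=2 → posterior Dirichlet(5/4, 10/3, 12/5, 5/2)
obs 3: x=2 → posterior Dirichlet(5/4, 10/3, 17/5, 5/2)
obs 4: x=3 → posterior Dirichlet(5/4, 10/3, 17/5, 7/2)
obs 5: x=0 → posterior Dirichlet(9/4, 10/3, 17/5, 7/2)
obs 6: x=2 → posterior Dirichlet(9/4, 10/3, 22/5, 7/2)
obs 7: x=1 → posterior Dirichlet(9/4, 13/3, 22/5, 7/2)
obs 8: x=1 → posterior Dirichlet(9/4, 16/3, 22/5, 7/2)

210/929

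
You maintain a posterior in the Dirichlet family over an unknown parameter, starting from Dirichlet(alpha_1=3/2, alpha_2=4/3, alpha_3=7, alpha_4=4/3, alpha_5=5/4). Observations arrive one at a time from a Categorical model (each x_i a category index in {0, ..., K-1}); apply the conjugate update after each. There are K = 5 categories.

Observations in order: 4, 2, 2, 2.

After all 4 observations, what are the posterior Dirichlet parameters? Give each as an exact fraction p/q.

alpha_1=3/2, alpha_2=4/3, alpha_3=10, alpha_4=4/3, alpha_5=9/4

obs 1: x=4 → posterior Dirichlet(3/2, 4/3, 7, 4/3, 9/4)
obs 2: x=2 → posterior Dirichlet(3/2, 4/3, 8, 4/3, 9/4)
obs 3: x=2 → posterior Dirichlet(3/2, 4/3, 9, 4/3, 9/4)
obs 4: x=2 → posterior Dirichlet(3/2, 4/3, 10, 4/3, 9/4)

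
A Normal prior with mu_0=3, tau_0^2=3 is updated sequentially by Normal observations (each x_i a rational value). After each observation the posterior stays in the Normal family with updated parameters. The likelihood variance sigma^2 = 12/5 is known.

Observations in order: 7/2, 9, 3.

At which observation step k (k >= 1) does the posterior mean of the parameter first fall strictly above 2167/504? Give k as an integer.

obs 1: x=7/2 → posterior Normal(59/18, 4/3)
obs 2: x=9 → posterior Normal(149/28, 6/7)
obs 3: x=3 → posterior Normal(179/38, 12/19)

k = 2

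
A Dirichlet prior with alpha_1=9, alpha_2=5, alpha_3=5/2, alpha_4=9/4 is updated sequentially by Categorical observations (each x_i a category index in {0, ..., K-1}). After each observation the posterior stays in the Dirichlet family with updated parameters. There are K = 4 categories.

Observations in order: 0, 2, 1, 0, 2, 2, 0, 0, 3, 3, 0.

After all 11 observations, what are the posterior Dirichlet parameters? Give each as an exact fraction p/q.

obs 1: x=0 → posterior Dirichlet(10, 5, 5/2, 9/4)
obs 2: x=2 → posterior Dirichlet(10, 5, 7/2, 9/4)
obs 3: x=1 → posterior Dirichlet(10, 6, 7/2, 9/4)
obs 4: x=0 → posterior Dirichlet(11, 6, 7/2, 9/4)
obs 5: x=2 → posterior Dirichlet(11, 6, 9/2, 9/4)
obs 6: x=2 → posterior Dirichlet(11, 6, 11/2, 9/4)
obs 7: x=0 → posterior Dirichlet(12, 6, 11/2, 9/4)
obs 8: x=0 → posterior Dirichlet(13, 6, 11/2, 9/4)
obs 9: x=3 → posterior Dirichlet(13, 6, 11/2, 13/4)
obs 10: x=3 → posterior Dirichlet(13, 6, 11/2, 17/4)
obs 11: x=0 → posterior Dirichlet(14, 6, 11/2, 17/4)

alpha_1=14, alpha_2=6, alpha_3=11/2, alpha_4=17/4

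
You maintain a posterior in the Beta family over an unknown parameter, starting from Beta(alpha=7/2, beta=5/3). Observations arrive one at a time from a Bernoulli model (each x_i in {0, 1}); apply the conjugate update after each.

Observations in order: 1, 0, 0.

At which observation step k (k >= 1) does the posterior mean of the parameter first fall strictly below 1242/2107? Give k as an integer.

k = 3

obs 1: x=1 → posterior Beta(9/2, 5/3)
obs 2: x=0 → posterior Beta(9/2, 8/3)
obs 3: x=0 → posterior Beta(9/2, 11/3)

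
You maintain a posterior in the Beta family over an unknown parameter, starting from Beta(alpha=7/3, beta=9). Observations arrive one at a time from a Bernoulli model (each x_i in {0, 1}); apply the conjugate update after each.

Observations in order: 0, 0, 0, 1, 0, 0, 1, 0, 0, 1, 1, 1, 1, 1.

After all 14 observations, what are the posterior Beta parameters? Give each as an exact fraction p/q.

obs 1: x=0 → posterior Beta(7/3, 10)
obs 2: x=0 → posterior Beta(7/3, 11)
obs 3: x=0 → posterior Beta(7/3, 12)
obs 4: x=1 → posterior Beta(10/3, 12)
obs 5: x=0 → posterior Beta(10/3, 13)
obs 6: x=0 → posterior Beta(10/3, 14)
obs 7: x=1 → posterior Beta(13/3, 14)
obs 8: x=0 → posterior Beta(13/3, 15)
obs 9: x=0 → posterior Beta(13/3, 16)
obs 10: x=1 → posterior Beta(16/3, 16)
obs 11: x=1 → posterior Beta(19/3, 16)
obs 12: x=1 → posterior Beta(22/3, 16)
obs 13: x=1 → posterior Beta(25/3, 16)
obs 14: x=1 → posterior Beta(28/3, 16)

alpha=28/3, beta=16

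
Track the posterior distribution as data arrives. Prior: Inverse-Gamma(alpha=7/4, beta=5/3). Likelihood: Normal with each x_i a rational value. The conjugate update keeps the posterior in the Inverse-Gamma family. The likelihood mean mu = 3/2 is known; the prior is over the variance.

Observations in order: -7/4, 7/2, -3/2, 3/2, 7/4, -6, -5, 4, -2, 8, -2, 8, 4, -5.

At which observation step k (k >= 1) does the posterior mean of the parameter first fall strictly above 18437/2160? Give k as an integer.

k = 6

obs 1: x=-7/4 → posterior Inverse-Gamma(9/4, 667/96)
obs 2: x=7/2 → posterior Inverse-Gamma(11/4, 859/96)
obs 3: x=-3/2 → posterior Inverse-Gamma(13/4, 1291/96)
obs 4: x=3/2 → posterior Inverse-Gamma(15/4, 1291/96)
obs 5: x=7/4 → posterior Inverse-Gamma(17/4, 647/48)
obs 6: x=-6 → posterior Inverse-Gamma(19/4, 1997/48)
obs 7: x=-5 → posterior Inverse-Gamma(21/4, 3011/48)
obs 8: x=4 → posterior Inverse-Gamma(23/4, 3161/48)
obs 9: x=-2 → posterior Inverse-Gamma(25/4, 3455/48)
obs 10: x=8 → posterior Inverse-Gamma(27/4, 4469/48)
obs 11: x=-2 → posterior Inverse-Gamma(29/4, 4763/48)
obs 12: x=8 → posterior Inverse-Gamma(31/4, 5777/48)
obs 13: x=4 → posterior Inverse-Gamma(33/4, 5927/48)
obs 14: x=-5 → posterior Inverse-Gamma(35/4, 6941/48)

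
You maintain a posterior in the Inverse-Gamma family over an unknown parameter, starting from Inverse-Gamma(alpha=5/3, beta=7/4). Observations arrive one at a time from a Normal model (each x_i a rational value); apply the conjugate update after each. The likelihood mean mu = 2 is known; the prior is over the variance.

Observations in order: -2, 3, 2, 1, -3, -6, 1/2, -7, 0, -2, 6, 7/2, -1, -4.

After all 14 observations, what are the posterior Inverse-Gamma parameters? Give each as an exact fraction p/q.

obs 1: x=-2 → posterior Inverse-Gamma(13/6, 39/4)
obs 2: x=3 → posterior Inverse-Gamma(8/3, 41/4)
obs 3: x=2 → posterior Inverse-Gamma(19/6, 41/4)
obs 4: x=1 → posterior Inverse-Gamma(11/3, 43/4)
obs 5: x=-3 → posterior Inverse-Gamma(25/6, 93/4)
obs 6: x=-6 → posterior Inverse-Gamma(14/3, 221/4)
obs 7: x=1/2 → posterior Inverse-Gamma(31/6, 451/8)
obs 8: x=-7 → posterior Inverse-Gamma(17/3, 775/8)
obs 9: x=0 → posterior Inverse-Gamma(37/6, 791/8)
obs 10: x=-2 → posterior Inverse-Gamma(20/3, 855/8)
obs 11: x=6 → posterior Inverse-Gamma(43/6, 919/8)
obs 12: x=7/2 → posterior Inverse-Gamma(23/3, 116)
obs 13: x=-1 → posterior Inverse-Gamma(49/6, 241/2)
obs 14: x=-4 → posterior Inverse-Gamma(26/3, 277/2)

alpha=26/3, beta=277/2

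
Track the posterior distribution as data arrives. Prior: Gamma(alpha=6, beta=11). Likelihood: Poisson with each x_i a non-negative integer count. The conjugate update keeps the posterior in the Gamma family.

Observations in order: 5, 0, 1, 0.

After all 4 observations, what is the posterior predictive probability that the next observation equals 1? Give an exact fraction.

389239013671875/1125899906842624

obs 1: x=5 → posterior Gamma(11, 12)
obs 2: x=0 → posterior Gamma(11, 13)
obs 3: x=1 → posterior Gamma(12, 14)
obs 4: x=0 → posterior Gamma(12, 15)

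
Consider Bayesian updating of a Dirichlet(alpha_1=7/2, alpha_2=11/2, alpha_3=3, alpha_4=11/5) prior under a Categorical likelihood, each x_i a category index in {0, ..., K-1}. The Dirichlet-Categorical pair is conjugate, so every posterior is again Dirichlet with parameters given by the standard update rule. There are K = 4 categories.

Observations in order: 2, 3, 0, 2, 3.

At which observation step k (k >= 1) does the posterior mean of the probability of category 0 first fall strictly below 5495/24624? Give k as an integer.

k = 2

obs 1: x=2 → posterior Dirichlet(7/2, 11/2, 4, 11/5)
obs 2: x=3 → posterior Dirichlet(7/2, 11/2, 4, 16/5)
obs 3: x=0 → posterior Dirichlet(9/2, 11/2, 4, 16/5)
obs 4: x=2 → posterior Dirichlet(9/2, 11/2, 5, 16/5)
obs 5: x=3 → posterior Dirichlet(9/2, 11/2, 5, 21/5)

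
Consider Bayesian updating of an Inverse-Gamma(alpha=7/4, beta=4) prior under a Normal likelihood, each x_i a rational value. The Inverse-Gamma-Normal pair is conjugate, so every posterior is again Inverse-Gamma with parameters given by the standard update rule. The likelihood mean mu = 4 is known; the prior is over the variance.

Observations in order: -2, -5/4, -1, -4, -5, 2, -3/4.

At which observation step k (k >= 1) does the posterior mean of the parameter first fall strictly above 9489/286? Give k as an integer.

obs 1: x=-2 → posterior Inverse-Gamma(9/4, 22)
obs 2: x=-5/4 → posterior Inverse-Gamma(11/4, 1145/32)
obs 3: x=-1 → posterior Inverse-Gamma(13/4, 1545/32)
obs 4: x=-4 → posterior Inverse-Gamma(15/4, 2569/32)
obs 5: x=-5 → posterior Inverse-Gamma(17/4, 3865/32)
obs 6: x=2 → posterior Inverse-Gamma(19/4, 3929/32)
obs 7: x=-3/4 → posterior Inverse-Gamma(21/4, 2145/16)

k = 5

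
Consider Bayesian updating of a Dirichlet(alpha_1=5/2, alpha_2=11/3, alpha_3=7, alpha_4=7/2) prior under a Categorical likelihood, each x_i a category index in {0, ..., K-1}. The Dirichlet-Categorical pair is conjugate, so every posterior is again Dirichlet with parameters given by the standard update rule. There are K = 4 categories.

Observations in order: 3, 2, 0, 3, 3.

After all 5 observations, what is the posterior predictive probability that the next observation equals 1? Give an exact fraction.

obs 1: x=3 → posterior Dirichlet(5/2, 11/3, 7, 9/2)
obs 2: x=2 → posterior Dirichlet(5/2, 11/3, 8, 9/2)
obs 3: x=0 → posterior Dirichlet(7/2, 11/3, 8, 9/2)
obs 4: x=3 → posterior Dirichlet(7/2, 11/3, 8, 11/2)
obs 5: x=3 → posterior Dirichlet(7/2, 11/3, 8, 13/2)

11/65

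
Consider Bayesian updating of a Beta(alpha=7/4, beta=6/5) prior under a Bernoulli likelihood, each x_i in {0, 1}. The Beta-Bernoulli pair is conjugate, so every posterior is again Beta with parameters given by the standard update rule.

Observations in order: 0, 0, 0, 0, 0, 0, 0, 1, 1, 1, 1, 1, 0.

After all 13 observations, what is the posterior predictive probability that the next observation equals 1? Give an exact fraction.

obs 1: x=0 → posterior Beta(7/4, 11/5)
obs 2: x=0 → posterior Beta(7/4, 16/5)
obs 3: x=0 → posterior Beta(7/4, 21/5)
obs 4: x=0 → posterior Beta(7/4, 26/5)
obs 5: x=0 → posterior Beta(7/4, 31/5)
obs 6: x=0 → posterior Beta(7/4, 36/5)
obs 7: x=0 → posterior Beta(7/4, 41/5)
obs 8: x=1 → posterior Beta(11/4, 41/5)
obs 9: x=1 → posterior Beta(15/4, 41/5)
obs 10: x=1 → posterior Beta(19/4, 41/5)
obs 11: x=1 → posterior Beta(23/4, 41/5)
obs 12: x=1 → posterior Beta(27/4, 41/5)
obs 13: x=0 → posterior Beta(27/4, 46/5)

135/319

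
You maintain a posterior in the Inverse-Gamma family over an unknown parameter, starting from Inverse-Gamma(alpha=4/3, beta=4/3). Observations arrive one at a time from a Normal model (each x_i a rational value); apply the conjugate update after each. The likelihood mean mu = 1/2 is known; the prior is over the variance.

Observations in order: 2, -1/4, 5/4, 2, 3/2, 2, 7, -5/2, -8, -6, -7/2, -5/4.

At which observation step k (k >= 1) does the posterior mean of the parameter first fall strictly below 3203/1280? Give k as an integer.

k = 2

obs 1: x=2 → posterior Inverse-Gamma(11/6, 59/24)
obs 2: x=-1/4 → posterior Inverse-Gamma(7/3, 263/96)
obs 3: x=5/4 → posterior Inverse-Gamma(17/6, 145/48)
obs 4: x=2 → posterior Inverse-Gamma(10/3, 199/48)
obs 5: x=3/2 → posterior Inverse-Gamma(23/6, 223/48)
obs 6: x=2 → posterior Inverse-Gamma(13/3, 277/48)
obs 7: x=7 → posterior Inverse-Gamma(29/6, 1291/48)
obs 8: x=-5/2 → posterior Inverse-Gamma(16/3, 1507/48)
obs 9: x=-8 → posterior Inverse-Gamma(35/6, 3241/48)
obs 10: x=-6 → posterior Inverse-Gamma(19/3, 4255/48)
obs 11: x=-7/2 → posterior Inverse-Gamma(41/6, 4639/48)
obs 12: x=-5/4 → posterior Inverse-Gamma(22/3, 9425/96)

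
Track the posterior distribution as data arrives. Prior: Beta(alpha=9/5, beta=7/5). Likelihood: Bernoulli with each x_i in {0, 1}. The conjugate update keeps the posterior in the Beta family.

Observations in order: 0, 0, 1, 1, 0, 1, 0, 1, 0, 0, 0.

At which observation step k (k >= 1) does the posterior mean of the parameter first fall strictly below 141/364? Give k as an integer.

obs 1: x=0 → posterior Beta(9/5, 12/5)
obs 2: x=0 → posterior Beta(9/5, 17/5)
obs 3: x=1 → posterior Beta(14/5, 17/5)
obs 4: x=1 → posterior Beta(19/5, 17/5)
obs 5: x=0 → posterior Beta(19/5, 22/5)
obs 6: x=1 → posterior Beta(24/5, 22/5)
obs 7: x=0 → posterior Beta(24/5, 27/5)
obs 8: x=1 → posterior Beta(29/5, 27/5)
obs 9: x=0 → posterior Beta(29/5, 32/5)
obs 10: x=0 → posterior Beta(29/5, 37/5)
obs 11: x=0 → posterior Beta(29/5, 42/5)

k = 2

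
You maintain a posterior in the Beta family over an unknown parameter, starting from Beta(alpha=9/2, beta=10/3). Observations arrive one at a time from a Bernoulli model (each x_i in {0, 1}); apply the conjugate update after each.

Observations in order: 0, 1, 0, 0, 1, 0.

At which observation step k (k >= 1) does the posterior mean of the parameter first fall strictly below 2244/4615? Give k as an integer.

obs 1: x=0 → posterior Beta(9/2, 13/3)
obs 2: x=1 → posterior Beta(11/2, 13/3)
obs 3: x=0 → posterior Beta(11/2, 16/3)
obs 4: x=0 → posterior Beta(11/2, 19/3)
obs 5: x=1 → posterior Beta(13/2, 19/3)
obs 6: x=0 → posterior Beta(13/2, 22/3)

k = 4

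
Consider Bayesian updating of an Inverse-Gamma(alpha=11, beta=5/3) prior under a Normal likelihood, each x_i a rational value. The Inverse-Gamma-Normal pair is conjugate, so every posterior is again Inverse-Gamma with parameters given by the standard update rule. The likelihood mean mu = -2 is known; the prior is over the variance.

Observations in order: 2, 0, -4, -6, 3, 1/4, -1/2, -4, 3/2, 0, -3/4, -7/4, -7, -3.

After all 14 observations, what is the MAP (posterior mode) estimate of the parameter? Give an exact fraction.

obs 1: x=2 → posterior Inverse-Gamma(23/2, 29/3)
obs 2: x=0 → posterior Inverse-Gamma(12, 35/3)
obs 3: x=-4 → posterior Inverse-Gamma(25/2, 41/3)
obs 4: x=-6 → posterior Inverse-Gamma(13, 65/3)
obs 5: x=3 → posterior Inverse-Gamma(27/2, 205/6)
obs 6: x=1/4 → posterior Inverse-Gamma(14, 3523/96)
obs 7: x=-1/2 → posterior Inverse-Gamma(29/2, 3631/96)
obs 8: x=-4 → posterior Inverse-Gamma(15, 3823/96)
obs 9: x=3/2 → posterior Inverse-Gamma(31/2, 4411/96)
obs 10: x=0 → posterior Inverse-Gamma(16, 4603/96)
obs 11: x=-3/4 → posterior Inverse-Gamma(33/2, 2339/48)
obs 12: x=-7/4 → posterior Inverse-Gamma(17, 4681/96)
obs 13: x=-7 → posterior Inverse-Gamma(35/2, 5881/96)
obs 14: x=-3 → posterior Inverse-Gamma(18, 5929/96)

5929/1824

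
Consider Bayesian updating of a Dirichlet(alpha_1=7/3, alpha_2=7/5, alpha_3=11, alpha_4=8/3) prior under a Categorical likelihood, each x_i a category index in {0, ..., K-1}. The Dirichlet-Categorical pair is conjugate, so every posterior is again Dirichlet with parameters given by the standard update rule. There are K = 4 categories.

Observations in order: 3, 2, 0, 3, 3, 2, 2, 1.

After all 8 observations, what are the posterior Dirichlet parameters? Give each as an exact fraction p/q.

obs 1: x=3 → posterior Dirichlet(7/3, 7/5, 11, 11/3)
obs 2: x=2 → posterior Dirichlet(7/3, 7/5, 12, 11/3)
obs 3: x=0 → posterior Dirichlet(10/3, 7/5, 12, 11/3)
obs 4: x=3 → posterior Dirichlet(10/3, 7/5, 12, 14/3)
obs 5: x=3 → posterior Dirichlet(10/3, 7/5, 12, 17/3)
obs 6: x=2 → posterior Dirichlet(10/3, 7/5, 13, 17/3)
obs 7: x=2 → posterior Dirichlet(10/3, 7/5, 14, 17/3)
obs 8: x=1 → posterior Dirichlet(10/3, 12/5, 14, 17/3)

alpha_1=10/3, alpha_2=12/5, alpha_3=14, alpha_4=17/3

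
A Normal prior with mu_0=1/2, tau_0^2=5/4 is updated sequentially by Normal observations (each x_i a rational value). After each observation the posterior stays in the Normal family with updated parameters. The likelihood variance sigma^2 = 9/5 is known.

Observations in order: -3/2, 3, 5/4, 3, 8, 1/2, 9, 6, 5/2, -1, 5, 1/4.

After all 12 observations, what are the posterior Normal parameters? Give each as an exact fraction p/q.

mu_0=153/56, tau_0^2=15/112

obs 1: x=-3/2 → posterior Normal(-39/122, 45/61)
obs 2: x=3 → posterior Normal(111/172, 45/86)
obs 3: x=5/4 → posterior Normal(347/444, 15/37)
obs 4: x=3 → posterior Normal(647/544, 45/136)
obs 5: x=8 → posterior Normal(1447/644, 45/161)
obs 6: x=1/2 → posterior Normal(499/248, 15/62)
obs 7: x=9 → posterior Normal(2397/844, 45/211)
obs 8: x=6 → posterior Normal(2997/944, 45/236)
obs 9: x=5/2 → posterior Normal(3247/1044, 5/29)
obs 10: x=-1 → posterior Normal(3147/1144, 45/286)
obs 11: x=5 → posterior Normal(3647/1244, 45/311)
obs 12: x=1/4 → posterior Normal(153/56, 15/112)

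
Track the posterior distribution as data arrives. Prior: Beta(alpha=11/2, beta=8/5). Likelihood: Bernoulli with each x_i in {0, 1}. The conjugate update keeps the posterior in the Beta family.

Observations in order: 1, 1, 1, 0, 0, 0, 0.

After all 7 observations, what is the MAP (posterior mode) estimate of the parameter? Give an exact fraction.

75/121

obs 1: x=1 → posterior Beta(13/2, 8/5)
obs 2: x=1 → posterior Beta(15/2, 8/5)
obs 3: x=1 → posterior Beta(17/2, 8/5)
obs 4: x=0 → posterior Beta(17/2, 13/5)
obs 5: x=0 → posterior Beta(17/2, 18/5)
obs 6: x=0 → posterior Beta(17/2, 23/5)
obs 7: x=0 → posterior Beta(17/2, 28/5)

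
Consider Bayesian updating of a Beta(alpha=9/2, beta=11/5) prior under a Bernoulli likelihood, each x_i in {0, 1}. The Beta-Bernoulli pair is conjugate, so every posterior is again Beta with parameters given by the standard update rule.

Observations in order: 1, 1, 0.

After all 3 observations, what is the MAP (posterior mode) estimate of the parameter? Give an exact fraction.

obs 1: x=1 → posterior Beta(11/2, 11/5)
obs 2: x=1 → posterior Beta(13/2, 11/5)
obs 3: x=0 → posterior Beta(13/2, 16/5)

5/7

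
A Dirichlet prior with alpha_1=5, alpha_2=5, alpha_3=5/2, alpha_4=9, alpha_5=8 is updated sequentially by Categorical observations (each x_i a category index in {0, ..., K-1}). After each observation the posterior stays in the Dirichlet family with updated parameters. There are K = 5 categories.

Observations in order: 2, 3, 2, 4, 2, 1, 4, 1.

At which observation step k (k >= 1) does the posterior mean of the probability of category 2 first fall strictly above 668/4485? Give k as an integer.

obs 1: x=2 → posterior Dirichlet(5, 5, 7/2, 9, 8)
obs 2: x=3 → posterior Dirichlet(5, 5, 7/2, 10, 8)
obs 3: x=2 → posterior Dirichlet(5, 5, 9/2, 10, 8)
obs 4: x=4 → posterior Dirichlet(5, 5, 9/2, 10, 9)
obs 5: x=2 → posterior Dirichlet(5, 5, 11/2, 10, 9)
obs 6: x=1 → posterior Dirichlet(5, 6, 11/2, 10, 9)
obs 7: x=4 → posterior Dirichlet(5, 6, 11/2, 10, 10)
obs 8: x=1 → posterior Dirichlet(5, 7, 11/2, 10, 10)

k = 5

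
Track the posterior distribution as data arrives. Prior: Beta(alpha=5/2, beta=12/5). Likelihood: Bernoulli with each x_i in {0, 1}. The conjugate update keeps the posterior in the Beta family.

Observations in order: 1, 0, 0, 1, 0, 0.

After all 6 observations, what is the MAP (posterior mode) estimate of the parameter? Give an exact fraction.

obs 1: x=1 → posterior Beta(7/2, 12/5)
obs 2: x=0 → posterior Beta(7/2, 17/5)
obs 3: x=0 → posterior Beta(7/2, 22/5)
obs 4: x=1 → posterior Beta(9/2, 22/5)
obs 5: x=0 → posterior Beta(9/2, 27/5)
obs 6: x=0 → posterior Beta(9/2, 32/5)

35/89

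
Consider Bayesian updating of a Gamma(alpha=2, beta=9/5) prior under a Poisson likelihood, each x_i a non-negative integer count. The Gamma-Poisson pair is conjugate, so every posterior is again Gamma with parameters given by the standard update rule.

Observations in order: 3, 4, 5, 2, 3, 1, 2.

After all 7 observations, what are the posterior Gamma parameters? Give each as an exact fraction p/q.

alpha=22, beta=44/5

obs 1: x=3 → posterior Gamma(5, 14/5)
obs 2: x=4 → posterior Gamma(9, 19/5)
obs 3: x=5 → posterior Gamma(14, 24/5)
obs 4: x=2 → posterior Gamma(16, 29/5)
obs 5: x=3 → posterior Gamma(19, 34/5)
obs 6: x=1 → posterior Gamma(20, 39/5)
obs 7: x=2 → posterior Gamma(22, 44/5)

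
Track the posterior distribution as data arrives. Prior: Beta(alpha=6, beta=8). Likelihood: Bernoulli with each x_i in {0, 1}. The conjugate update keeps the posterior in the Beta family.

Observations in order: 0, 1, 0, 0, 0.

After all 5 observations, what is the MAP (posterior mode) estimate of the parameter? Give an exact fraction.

6/17

obs 1: x=0 → posterior Beta(6, 9)
obs 2: x=1 → posterior Beta(7, 9)
obs 3: x=0 → posterior Beta(7, 10)
obs 4: x=0 → posterior Beta(7, 11)
obs 5: x=0 → posterior Beta(7, 12)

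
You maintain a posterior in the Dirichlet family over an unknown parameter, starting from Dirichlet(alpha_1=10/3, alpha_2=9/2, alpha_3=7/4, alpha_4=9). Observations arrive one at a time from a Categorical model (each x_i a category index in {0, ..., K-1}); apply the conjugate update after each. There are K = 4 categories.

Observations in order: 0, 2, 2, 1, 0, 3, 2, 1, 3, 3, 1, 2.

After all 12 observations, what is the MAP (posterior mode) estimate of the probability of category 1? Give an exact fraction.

78/319

obs 1: x=0 → posterior Dirichlet(13/3, 9/2, 7/4, 9)
obs 2: x=2 → posterior Dirichlet(13/3, 9/2, 11/4, 9)
obs 3: x=2 → posterior Dirichlet(13/3, 9/2, 15/4, 9)
obs 4: x=1 → posterior Dirichlet(13/3, 11/2, 15/4, 9)
obs 5: x=0 → posterior Dirichlet(16/3, 11/2, 15/4, 9)
obs 6: x=3 → posterior Dirichlet(16/3, 11/2, 15/4, 10)
obs 7: x=2 → posterior Dirichlet(16/3, 11/2, 19/4, 10)
obs 8: x=1 → posterior Dirichlet(16/3, 13/2, 19/4, 10)
obs 9: x=3 → posterior Dirichlet(16/3, 13/2, 19/4, 11)
obs 10: x=3 → posterior Dirichlet(16/3, 13/2, 19/4, 12)
obs 11: x=1 → posterior Dirichlet(16/3, 15/2, 19/4, 12)
obs 12: x=2 → posterior Dirichlet(16/3, 15/2, 23/4, 12)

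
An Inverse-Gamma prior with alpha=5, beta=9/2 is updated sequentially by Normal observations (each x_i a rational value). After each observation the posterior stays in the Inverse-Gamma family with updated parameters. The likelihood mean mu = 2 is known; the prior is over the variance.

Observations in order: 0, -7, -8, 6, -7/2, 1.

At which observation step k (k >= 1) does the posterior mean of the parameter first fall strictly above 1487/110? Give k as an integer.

k = 3

obs 1: x=0 → posterior Inverse-Gamma(11/2, 13/2)
obs 2: x=-7 → posterior Inverse-Gamma(6, 47)
obs 3: x=-8 → posterior Inverse-Gamma(13/2, 97)
obs 4: x=6 → posterior Inverse-Gamma(7, 105)
obs 5: x=-7/2 → posterior Inverse-Gamma(15/2, 961/8)
obs 6: x=1 → posterior Inverse-Gamma(8, 965/8)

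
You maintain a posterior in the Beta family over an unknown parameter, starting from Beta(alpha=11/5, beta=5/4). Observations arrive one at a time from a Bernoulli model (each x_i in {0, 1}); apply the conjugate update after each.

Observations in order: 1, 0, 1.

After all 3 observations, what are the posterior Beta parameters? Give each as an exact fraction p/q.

obs 1: x=1 → posterior Beta(16/5, 5/4)
obs 2: x=0 → posterior Beta(16/5, 9/4)
obs 3: x=1 → posterior Beta(21/5, 9/4)

alpha=21/5, beta=9/4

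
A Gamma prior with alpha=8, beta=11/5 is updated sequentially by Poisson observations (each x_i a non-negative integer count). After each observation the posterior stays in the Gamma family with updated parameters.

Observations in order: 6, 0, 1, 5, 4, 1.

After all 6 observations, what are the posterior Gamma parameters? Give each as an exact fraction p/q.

obs 1: x=6 → posterior Gamma(14, 16/5)
obs 2: x=0 → posterior Gamma(14, 21/5)
obs 3: x=1 → posterior Gamma(15, 26/5)
obs 4: x=5 → posterior Gamma(20, 31/5)
obs 5: x=4 → posterior Gamma(24, 36/5)
obs 6: x=1 → posterior Gamma(25, 41/5)

alpha=25, beta=41/5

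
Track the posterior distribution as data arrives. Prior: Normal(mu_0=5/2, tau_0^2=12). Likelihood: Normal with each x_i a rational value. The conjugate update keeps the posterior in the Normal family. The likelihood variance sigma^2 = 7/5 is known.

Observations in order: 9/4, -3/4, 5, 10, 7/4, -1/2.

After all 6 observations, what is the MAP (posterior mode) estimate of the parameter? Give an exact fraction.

obs 1: x=9/4 → posterior Normal(305/134, 84/67)
obs 2: x=-3/4 → posterior Normal(215/254, 84/127)
obs 3: x=5 → posterior Normal(815/374, 84/187)
obs 4: x=10 → posterior Normal(155/38, 84/247)
obs 5: x=7/4 → posterior Normal(2225/614, 84/307)
obs 6: x=-1/2 → posterior Normal(2165/734, 84/367)

2165/734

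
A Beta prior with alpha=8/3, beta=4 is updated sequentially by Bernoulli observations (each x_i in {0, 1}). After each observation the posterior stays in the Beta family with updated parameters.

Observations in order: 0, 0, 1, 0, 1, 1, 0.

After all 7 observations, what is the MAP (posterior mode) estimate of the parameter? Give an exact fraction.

2/5

obs 1: x=0 → posterior Beta(8/3, 5)
obs 2: x=0 → posterior Beta(8/3, 6)
obs 3: x=1 → posterior Beta(11/3, 6)
obs 4: x=0 → posterior Beta(11/3, 7)
obs 5: x=1 → posterior Beta(14/3, 7)
obs 6: x=1 → posterior Beta(17/3, 7)
obs 7: x=0 → posterior Beta(17/3, 8)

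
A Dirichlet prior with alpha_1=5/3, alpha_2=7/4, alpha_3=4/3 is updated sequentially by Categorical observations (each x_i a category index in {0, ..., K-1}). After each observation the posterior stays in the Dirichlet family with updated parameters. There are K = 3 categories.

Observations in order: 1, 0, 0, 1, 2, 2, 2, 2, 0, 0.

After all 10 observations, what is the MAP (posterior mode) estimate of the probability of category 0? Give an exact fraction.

obs 1: x=1 → posterior Dirichlet(5/3, 11/4, 4/3)
obs 2: x=0 → posterior Dirichlet(8/3, 11/4, 4/3)
obs 3: x=0 → posterior Dirichlet(11/3, 11/4, 4/3)
obs 4: x=1 → posterior Dirichlet(11/3, 15/4, 4/3)
obs 5: x=2 → posterior Dirichlet(11/3, 15/4, 7/3)
obs 6: x=2 → posterior Dirichlet(11/3, 15/4, 10/3)
obs 7: x=2 → posterior Dirichlet(11/3, 15/4, 13/3)
obs 8: x=2 → posterior Dirichlet(11/3, 15/4, 16/3)
obs 9: x=0 → posterior Dirichlet(14/3, 15/4, 16/3)
obs 10: x=0 → posterior Dirichlet(17/3, 15/4, 16/3)

56/141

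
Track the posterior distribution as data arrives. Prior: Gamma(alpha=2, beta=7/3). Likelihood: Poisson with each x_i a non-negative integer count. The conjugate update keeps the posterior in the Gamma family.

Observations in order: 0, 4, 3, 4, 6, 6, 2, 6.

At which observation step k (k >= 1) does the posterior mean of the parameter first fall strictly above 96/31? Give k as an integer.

obs 1: x=0 → posterior Gamma(2, 10/3)
obs 2: x=4 → posterior Gamma(6, 13/3)
obs 3: x=3 → posterior Gamma(9, 16/3)
obs 4: x=4 → posterior Gamma(13, 19/3)
obs 5: x=6 → posterior Gamma(19, 22/3)
obs 6: x=6 → posterior Gamma(25, 25/3)
obs 7: x=2 → posterior Gamma(27, 28/3)
obs 8: x=6 → posterior Gamma(33, 31/3)

k = 8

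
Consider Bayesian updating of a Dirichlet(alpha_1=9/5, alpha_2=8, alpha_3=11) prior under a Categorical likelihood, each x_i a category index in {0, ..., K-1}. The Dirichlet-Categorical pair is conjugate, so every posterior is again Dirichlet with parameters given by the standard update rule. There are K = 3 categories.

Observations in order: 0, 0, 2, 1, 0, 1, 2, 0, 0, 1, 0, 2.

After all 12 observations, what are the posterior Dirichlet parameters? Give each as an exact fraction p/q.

alpha_1=39/5, alpha_2=11, alpha_3=14

obs 1: x=0 → posterior Dirichlet(14/5, 8, 11)
obs 2: x=0 → posterior Dirichlet(19/5, 8, 11)
obs 3: x=2 → posterior Dirichlet(19/5, 8, 12)
obs 4: x=1 → posterior Dirichlet(19/5, 9, 12)
obs 5: x=0 → posterior Dirichlet(24/5, 9, 12)
obs 6: x=1 → posterior Dirichlet(24/5, 10, 12)
obs 7: x=2 → posterior Dirichlet(24/5, 10, 13)
obs 8: x=0 → posterior Dirichlet(29/5, 10, 13)
obs 9: x=0 → posterior Dirichlet(34/5, 10, 13)
obs 10: x=1 → posterior Dirichlet(34/5, 11, 13)
obs 11: x=0 → posterior Dirichlet(39/5, 11, 13)
obs 12: x=2 → posterior Dirichlet(39/5, 11, 14)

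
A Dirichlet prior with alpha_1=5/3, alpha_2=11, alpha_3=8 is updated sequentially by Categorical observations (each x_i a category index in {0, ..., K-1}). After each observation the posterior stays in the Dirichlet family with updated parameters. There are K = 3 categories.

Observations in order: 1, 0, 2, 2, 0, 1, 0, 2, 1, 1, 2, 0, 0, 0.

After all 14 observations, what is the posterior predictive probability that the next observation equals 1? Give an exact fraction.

obs 1: x=1 → posterior Dirichlet(5/3, 12, 8)
obs 2: x=0 → posterior Dirichlet(8/3, 12, 8)
obs 3: x=2 → posterior Dirichlet(8/3, 12, 9)
obs 4: x=2 → posterior Dirichlet(8/3, 12, 10)
obs 5: x=0 → posterior Dirichlet(11/3, 12, 10)
obs 6: x=1 → posterior Dirichlet(11/3, 13, 10)
obs 7: x=0 → posterior Dirichlet(14/3, 13, 10)
obs 8: x=2 → posterior Dirichlet(14/3, 13, 11)
obs 9: x=1 → posterior Dirichlet(14/3, 14, 11)
obs 10: x=1 → posterior Dirichlet(14/3, 15, 11)
obs 11: x=2 → posterior Dirichlet(14/3, 15, 12)
obs 12: x=0 → posterior Dirichlet(17/3, 15, 12)
obs 13: x=0 → posterior Dirichlet(20/3, 15, 12)
obs 14: x=0 → posterior Dirichlet(23/3, 15, 12)

45/104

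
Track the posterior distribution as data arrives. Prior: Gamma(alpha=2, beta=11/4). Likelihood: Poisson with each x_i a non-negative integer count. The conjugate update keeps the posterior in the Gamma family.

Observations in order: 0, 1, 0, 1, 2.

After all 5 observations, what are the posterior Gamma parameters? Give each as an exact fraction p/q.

obs 1: x=0 → posterior Gamma(2, 15/4)
obs 2: x=1 → posterior Gamma(3, 19/4)
obs 3: x=0 → posterior Gamma(3, 23/4)
obs 4: x=1 → posterior Gamma(4, 27/4)
obs 5: x=2 → posterior Gamma(6, 31/4)

alpha=6, beta=31/4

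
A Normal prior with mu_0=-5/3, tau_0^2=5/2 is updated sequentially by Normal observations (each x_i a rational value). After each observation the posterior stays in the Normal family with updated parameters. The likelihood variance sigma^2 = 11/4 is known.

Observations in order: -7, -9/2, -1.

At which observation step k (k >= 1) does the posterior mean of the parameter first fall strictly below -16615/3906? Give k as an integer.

obs 1: x=-7 → posterior Normal(-265/63, 55/42)
obs 2: x=-9/2 → posterior Normal(-400/93, 55/62)
obs 3: x=-1 → posterior Normal(-430/123, 55/82)

k = 2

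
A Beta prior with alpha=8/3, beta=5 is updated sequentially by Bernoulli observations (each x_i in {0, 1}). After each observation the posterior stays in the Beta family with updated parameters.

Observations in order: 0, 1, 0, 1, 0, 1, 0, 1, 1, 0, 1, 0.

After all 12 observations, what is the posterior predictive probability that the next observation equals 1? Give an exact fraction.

26/59

obs 1: x=0 → posterior Beta(8/3, 6)
obs 2: x=1 → posterior Beta(11/3, 6)
obs 3: x=0 → posterior Beta(11/3, 7)
obs 4: x=1 → posterior Beta(14/3, 7)
obs 5: x=0 → posterior Beta(14/3, 8)
obs 6: x=1 → posterior Beta(17/3, 8)
obs 7: x=0 → posterior Beta(17/3, 9)
obs 8: x=1 → posterior Beta(20/3, 9)
obs 9: x=1 → posterior Beta(23/3, 9)
obs 10: x=0 → posterior Beta(23/3, 10)
obs 11: x=1 → posterior Beta(26/3, 10)
obs 12: x=0 → posterior Beta(26/3, 11)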